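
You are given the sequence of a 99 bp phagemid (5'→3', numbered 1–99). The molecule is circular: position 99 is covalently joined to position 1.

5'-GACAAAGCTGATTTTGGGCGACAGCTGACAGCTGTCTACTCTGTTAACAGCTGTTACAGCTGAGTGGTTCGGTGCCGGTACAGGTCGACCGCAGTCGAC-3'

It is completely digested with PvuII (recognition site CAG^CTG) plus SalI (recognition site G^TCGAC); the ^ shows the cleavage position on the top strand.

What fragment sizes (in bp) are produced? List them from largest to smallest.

29, 25, 19, 10, 9, 7 bp

PvuII sites (CAGCTG) start at positions 22, 29, 48, 57.
PvuII cuts after base 3 of each site, so after positions 24, 31, 50, 59.
SalI sites (GTCGAC) start at positions 84, 94.
SalI cuts after the first base of each site, so after positions 84, 94.
Combined cut positions: 24, 31, 50, 59, 84, 94.
Circular molecule, 6 cuts → 6 fragments:
  25–31 → 7 bp
  32–50 → 19 bp
  51–59 → 9 bp
  60–84 → 25 bp
  85–94 → 10 bp
  95–99 then 1–24 → 5 + 24 = 29 bp
Sorted largest to smallest: 29, 25, 19, 10, 9, 7 bp.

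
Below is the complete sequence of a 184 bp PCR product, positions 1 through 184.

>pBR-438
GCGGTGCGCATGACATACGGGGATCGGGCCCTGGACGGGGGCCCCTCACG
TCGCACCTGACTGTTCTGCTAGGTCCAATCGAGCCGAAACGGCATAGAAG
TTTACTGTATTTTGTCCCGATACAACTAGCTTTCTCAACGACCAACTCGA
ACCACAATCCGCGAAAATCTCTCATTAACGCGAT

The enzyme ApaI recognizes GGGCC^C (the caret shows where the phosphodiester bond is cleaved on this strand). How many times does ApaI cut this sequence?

GGGCCC occurs starting at positions 26, 39.
ApaI cuts at 2 sites.

2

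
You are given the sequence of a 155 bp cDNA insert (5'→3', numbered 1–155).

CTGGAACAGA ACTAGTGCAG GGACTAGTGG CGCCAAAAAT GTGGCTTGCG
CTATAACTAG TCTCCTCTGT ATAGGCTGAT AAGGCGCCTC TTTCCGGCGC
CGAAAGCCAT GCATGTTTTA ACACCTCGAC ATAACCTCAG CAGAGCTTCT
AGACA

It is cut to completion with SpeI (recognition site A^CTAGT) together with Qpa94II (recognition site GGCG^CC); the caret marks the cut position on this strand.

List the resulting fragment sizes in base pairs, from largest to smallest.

SpeI sites (ACTAGT) start at positions 11, 23, 56.
SpeI cuts after the first base of each site, so after positions 11, 23, 56.
Qpa94II sites (GGCGCC) start at positions 29, 83, 96.
Qpa94II cuts after base 4 of each site, so after positions 32, 86, 99.
Combined cut positions: 11, 23, 32, 56, 86, 99.
Linear molecule, 6 cuts → 7 fragments:
  1–11 → 11 bp
  12–23 → 12 bp
  24–32 → 9 bp
  33–56 → 24 bp
  57–86 → 30 bp
  87–99 → 13 bp
  100–155 → 56 bp
Sorted largest to smallest: 56, 30, 24, 13, 12, 11, 9 bp.

56, 30, 24, 13, 12, 11, 9 bp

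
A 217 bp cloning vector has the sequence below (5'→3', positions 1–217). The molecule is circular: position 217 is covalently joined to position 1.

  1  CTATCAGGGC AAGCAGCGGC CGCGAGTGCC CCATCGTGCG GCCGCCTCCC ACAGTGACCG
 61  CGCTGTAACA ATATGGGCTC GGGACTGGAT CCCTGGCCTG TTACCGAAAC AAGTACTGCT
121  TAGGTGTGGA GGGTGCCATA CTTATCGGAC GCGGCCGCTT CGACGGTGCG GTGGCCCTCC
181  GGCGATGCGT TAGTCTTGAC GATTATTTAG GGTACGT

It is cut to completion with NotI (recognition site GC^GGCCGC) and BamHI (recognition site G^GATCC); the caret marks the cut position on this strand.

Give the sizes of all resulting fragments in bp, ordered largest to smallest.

82, 65, 48, 22 bp

NotI sites (GCGGCCGC) start at positions 16, 38, 151.
NotI cuts after base 2 of each site, so after positions 17, 39, 152.
The BamHI site (GGATCC) starts at position 87.
BamHI cuts after the first base of each site, so after position 87.
Combined cut positions: 17, 39, 87, 152.
Circular molecule, 4 cuts → 4 fragments:
  18–39 → 22 bp
  40–87 → 48 bp
  88–152 → 65 bp
  153–217 then 1–17 → 65 + 17 = 82 bp
Sorted largest to smallest: 82, 65, 48, 22 bp.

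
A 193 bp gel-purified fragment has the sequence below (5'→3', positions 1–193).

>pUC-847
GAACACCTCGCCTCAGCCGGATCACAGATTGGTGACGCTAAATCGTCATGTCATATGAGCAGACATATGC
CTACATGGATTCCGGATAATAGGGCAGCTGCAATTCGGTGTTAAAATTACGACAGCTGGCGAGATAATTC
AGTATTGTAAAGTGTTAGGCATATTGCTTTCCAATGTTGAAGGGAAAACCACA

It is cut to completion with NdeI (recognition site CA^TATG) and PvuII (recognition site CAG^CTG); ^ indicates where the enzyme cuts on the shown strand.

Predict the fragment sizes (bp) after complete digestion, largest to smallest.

68, 53, 32, 28, 12 bp

NdeI sites (CATATG) start at positions 52, 64.
NdeI cuts after base 2 of each site, so after positions 53, 65.
PvuII sites (CAGCTG) start at positions 95, 123.
PvuII cuts after base 3 of each site, so after positions 97, 125.
Combined cut positions: 53, 65, 97, 125.
Linear molecule, 4 cuts → 5 fragments:
  1–53 → 53 bp
  54–65 → 12 bp
  66–97 → 32 bp
  98–125 → 28 bp
  126–193 → 68 bp
Sorted largest to smallest: 68, 53, 32, 28, 12 bp.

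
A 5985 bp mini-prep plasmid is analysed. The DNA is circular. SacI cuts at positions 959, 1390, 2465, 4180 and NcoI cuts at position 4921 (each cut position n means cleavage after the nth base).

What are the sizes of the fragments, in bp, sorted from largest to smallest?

Combined cut positions (sorted): 959, 1390, 2465, 4180, 4921.
Circular molecule, 5 cuts → 5 fragments:
  1390 − 959 = 431 bp
  2465 − 1390 = 1075 bp
  4180 − 2465 = 1715 bp
  4921 − 4180 = 741 bp
  wrap: 5985 − 4921 + 959 = 2023 bp
Sorted largest to smallest: 2023, 1715, 1075, 741, 431 bp.

2023, 1715, 1075, 741, 431 bp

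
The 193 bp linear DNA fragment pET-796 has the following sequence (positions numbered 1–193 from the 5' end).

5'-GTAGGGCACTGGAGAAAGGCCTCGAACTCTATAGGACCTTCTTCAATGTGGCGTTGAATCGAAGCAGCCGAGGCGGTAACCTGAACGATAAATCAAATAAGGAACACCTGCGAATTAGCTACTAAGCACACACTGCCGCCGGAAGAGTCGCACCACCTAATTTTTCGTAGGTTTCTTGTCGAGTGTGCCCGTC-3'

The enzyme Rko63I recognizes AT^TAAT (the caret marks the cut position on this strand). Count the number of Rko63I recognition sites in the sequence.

No occurrence of ATTAAT is present in the sequence.
Rko63I does not cut: 0 sites.

0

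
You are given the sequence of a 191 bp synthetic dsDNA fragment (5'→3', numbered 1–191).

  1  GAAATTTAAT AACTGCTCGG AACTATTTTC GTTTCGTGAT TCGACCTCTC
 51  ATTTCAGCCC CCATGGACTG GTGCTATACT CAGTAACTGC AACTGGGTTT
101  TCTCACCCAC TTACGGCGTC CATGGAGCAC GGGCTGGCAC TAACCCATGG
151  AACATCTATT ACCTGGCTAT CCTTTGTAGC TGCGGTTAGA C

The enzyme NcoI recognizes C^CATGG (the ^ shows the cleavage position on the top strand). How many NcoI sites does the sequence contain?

3

CCATGG occurs starting at positions 61, 120, 145.
NcoI cuts at 3 sites.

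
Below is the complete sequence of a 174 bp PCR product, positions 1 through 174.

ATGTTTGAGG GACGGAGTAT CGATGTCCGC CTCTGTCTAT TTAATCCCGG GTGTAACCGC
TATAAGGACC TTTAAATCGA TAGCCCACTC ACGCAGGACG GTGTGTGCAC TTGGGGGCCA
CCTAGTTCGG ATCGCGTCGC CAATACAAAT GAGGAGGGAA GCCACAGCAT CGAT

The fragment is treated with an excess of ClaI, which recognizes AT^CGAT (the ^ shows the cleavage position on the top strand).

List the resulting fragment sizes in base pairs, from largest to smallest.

ClaI sites (ATCGAT) start at positions 19, 76, 169.
ClaI cuts after base 2 of each site, so after positions 20, 77, 170.
Linear molecule, 3 cuts → 4 fragments:
  1–20 → 20 bp
  21–77 → 57 bp
  78–170 → 93 bp
  171–174 → 4 bp
Sorted largest to smallest: 93, 57, 20, 4 bp.

93, 57, 20, 4 bp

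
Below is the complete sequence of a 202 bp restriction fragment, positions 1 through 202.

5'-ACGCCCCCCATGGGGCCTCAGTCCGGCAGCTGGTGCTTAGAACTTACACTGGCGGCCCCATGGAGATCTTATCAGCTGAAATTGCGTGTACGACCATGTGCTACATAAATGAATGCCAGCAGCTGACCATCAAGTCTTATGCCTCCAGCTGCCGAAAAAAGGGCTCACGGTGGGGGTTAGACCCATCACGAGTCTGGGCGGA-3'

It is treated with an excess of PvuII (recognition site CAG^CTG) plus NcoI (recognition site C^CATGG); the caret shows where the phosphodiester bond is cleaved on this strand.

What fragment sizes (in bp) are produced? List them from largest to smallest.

54, 47, 29, 26, 21, 17, 8 bp

PvuII sites (CAGCTG) start at positions 27, 73, 120, 146.
PvuII cuts after base 3 of each site, so after positions 29, 75, 122, 148.
NcoI sites (CCATGG) start at positions 8, 58.
NcoI cuts after the first base of each site, so after positions 8, 58.
Combined cut positions: 8, 29, 58, 75, 122, 148.
Linear molecule, 6 cuts → 7 fragments:
  1–8 → 8 bp
  9–29 → 21 bp
  30–58 → 29 bp
  59–75 → 17 bp
  76–122 → 47 bp
  123–148 → 26 bp
  149–202 → 54 bp
Sorted largest to smallest: 54, 47, 29, 26, 21, 17, 8 bp.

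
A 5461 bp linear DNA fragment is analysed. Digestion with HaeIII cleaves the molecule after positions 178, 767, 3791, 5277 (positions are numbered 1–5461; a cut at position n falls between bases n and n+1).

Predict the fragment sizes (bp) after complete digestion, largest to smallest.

3024, 1486, 589, 184, 178 bp

Linear molecule, 4 cuts → 5 fragments:
  178 − 0 = 178 bp
  767 − 178 = 589 bp
  3791 − 767 = 3024 bp
  5277 − 3791 = 1486 bp
  5461 − 5277 = 184 bp
Sorted largest to smallest: 3024, 1486, 589, 184, 178 bp.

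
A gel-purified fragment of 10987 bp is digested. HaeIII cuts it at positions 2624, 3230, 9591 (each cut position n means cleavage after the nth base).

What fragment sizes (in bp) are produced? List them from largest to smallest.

6361, 2624, 1396, 606 bp

Linear molecule, 3 cuts → 4 fragments:
  2624 − 0 = 2624 bp
  3230 − 2624 = 606 bp
  9591 − 3230 = 6361 bp
  10987 − 9591 = 1396 bp
Sorted largest to smallest: 6361, 2624, 1396, 606 bp.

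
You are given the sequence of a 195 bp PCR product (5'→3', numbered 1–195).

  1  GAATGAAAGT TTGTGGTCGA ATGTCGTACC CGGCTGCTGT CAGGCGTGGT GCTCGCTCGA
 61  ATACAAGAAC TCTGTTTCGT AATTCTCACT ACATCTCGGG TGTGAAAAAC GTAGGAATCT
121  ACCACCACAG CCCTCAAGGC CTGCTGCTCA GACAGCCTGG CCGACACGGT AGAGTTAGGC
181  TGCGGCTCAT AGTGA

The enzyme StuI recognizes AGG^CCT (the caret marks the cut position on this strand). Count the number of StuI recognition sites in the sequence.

AGGCCT occurs starting at position 137.
StuI cuts at 1 site.

1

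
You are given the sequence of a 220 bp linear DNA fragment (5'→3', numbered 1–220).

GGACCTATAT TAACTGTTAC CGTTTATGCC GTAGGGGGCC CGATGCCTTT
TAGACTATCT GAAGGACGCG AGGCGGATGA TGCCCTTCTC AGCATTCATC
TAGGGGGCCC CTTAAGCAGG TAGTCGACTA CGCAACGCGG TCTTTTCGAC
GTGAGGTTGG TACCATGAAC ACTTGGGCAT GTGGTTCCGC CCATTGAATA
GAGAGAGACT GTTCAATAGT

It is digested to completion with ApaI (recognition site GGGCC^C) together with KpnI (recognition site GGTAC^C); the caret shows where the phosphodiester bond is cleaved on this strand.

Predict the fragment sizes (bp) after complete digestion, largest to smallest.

69, 57, 54, 40 bp

ApaI sites (GGGCCC) start at positions 36, 105.
ApaI cuts after base 5 of each site (before the last base), so after positions 40, 109.
The KpnI site (GGTACC) starts at position 159.
KpnI cuts after base 5 of each site (before the last base), so after position 163.
Combined cut positions: 40, 109, 163.
Linear molecule, 3 cuts → 4 fragments:
  1–40 → 40 bp
  41–109 → 69 bp
  110–163 → 54 bp
  164–220 → 57 bp
Sorted largest to smallest: 69, 57, 54, 40 bp.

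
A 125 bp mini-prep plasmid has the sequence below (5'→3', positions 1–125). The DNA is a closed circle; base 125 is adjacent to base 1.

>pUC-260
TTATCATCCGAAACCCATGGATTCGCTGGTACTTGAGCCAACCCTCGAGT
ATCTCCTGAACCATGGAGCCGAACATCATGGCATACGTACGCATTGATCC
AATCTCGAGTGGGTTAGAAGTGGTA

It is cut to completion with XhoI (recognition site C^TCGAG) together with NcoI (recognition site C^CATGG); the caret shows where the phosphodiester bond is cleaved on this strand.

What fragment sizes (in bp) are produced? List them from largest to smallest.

43, 36, 29, 17 bp

XhoI sites (CTCGAG) start at positions 44, 104.
XhoI cuts after the first base of each site, so after positions 44, 104.
NcoI sites (CCATGG) start at positions 15, 61.
NcoI cuts after the first base of each site, so after positions 15, 61.
Combined cut positions: 15, 44, 61, 104.
Circular molecule, 4 cuts → 4 fragments:
  16–44 → 29 bp
  45–61 → 17 bp
  62–104 → 43 bp
  105–125 then 1–15 → 21 + 15 = 36 bp
Sorted largest to smallest: 43, 36, 29, 17 bp.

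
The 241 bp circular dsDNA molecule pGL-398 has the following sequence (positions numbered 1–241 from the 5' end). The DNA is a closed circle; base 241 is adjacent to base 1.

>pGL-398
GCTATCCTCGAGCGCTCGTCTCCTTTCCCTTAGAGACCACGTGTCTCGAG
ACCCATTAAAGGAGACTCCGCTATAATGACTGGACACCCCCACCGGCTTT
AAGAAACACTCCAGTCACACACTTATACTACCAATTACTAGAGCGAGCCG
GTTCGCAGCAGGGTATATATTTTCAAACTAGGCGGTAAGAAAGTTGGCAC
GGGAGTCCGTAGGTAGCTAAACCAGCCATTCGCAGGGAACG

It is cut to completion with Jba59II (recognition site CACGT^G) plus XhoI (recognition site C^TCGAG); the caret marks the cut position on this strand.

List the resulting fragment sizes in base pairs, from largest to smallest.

The Jba59II site (CACGTG) starts at position 38.
Jba59II cuts after base 5 of each site (before the last base), so after position 42.
XhoI sites (CTCGAG) start at positions 7, 45.
XhoI cuts after the first base of each site, so after positions 7, 45.
Combined cut positions: 7, 42, 45.
Circular molecule, 3 cuts → 3 fragments:
  8–42 → 35 bp
  43–45 → 3 bp
  46–241 then 1–7 → 196 + 7 = 203 bp
Sorted largest to smallest: 203, 35, 3 bp.

203, 35, 3 bp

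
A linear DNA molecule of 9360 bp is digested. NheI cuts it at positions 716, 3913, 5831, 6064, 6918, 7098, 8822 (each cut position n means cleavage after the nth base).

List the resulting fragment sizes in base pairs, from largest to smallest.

Linear molecule, 7 cuts → 8 fragments:
  716 − 0 = 716 bp
  3913 − 716 = 3197 bp
  5831 − 3913 = 1918 bp
  6064 − 5831 = 233 bp
  6918 − 6064 = 854 bp
  7098 − 6918 = 180 bp
  8822 − 7098 = 1724 bp
  9360 − 8822 = 538 bp
Sorted largest to smallest: 3197, 1918, 1724, 854, 716, 538, 233, 180 bp.

3197, 1918, 1724, 854, 716, 538, 233, 180 bp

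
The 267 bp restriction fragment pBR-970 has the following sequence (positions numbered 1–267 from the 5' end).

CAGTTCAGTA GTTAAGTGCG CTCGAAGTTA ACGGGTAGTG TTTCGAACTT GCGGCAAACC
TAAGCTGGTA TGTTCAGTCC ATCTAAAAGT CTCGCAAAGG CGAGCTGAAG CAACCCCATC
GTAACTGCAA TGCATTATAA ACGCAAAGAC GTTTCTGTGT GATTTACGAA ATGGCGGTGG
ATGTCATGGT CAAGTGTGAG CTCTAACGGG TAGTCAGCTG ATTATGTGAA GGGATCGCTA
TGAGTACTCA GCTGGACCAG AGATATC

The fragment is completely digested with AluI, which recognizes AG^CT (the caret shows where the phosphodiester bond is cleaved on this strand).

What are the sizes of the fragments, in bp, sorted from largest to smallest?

96, 64, 40, 34, 17, 16 bp

AluI sites (AGCT) start at positions 63, 103, 199, 216, 250.
AluI cuts after base 2 of each site, so after positions 64, 104, 200, 217, 251.
Linear molecule, 5 cuts → 6 fragments:
  1–64 → 64 bp
  65–104 → 40 bp
  105–200 → 96 bp
  201–217 → 17 bp
  218–251 → 34 bp
  252–267 → 16 bp
Sorted largest to smallest: 96, 64, 40, 34, 17, 16 bp.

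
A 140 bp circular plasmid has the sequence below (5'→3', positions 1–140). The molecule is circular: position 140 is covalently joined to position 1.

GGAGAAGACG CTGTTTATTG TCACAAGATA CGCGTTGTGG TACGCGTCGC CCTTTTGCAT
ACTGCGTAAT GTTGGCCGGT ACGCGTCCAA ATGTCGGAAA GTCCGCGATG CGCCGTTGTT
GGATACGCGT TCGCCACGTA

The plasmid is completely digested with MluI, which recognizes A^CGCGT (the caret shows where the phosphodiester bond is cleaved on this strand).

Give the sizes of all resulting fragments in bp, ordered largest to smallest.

45, 44, 39, 12 bp

MluI sites (ACGCGT) start at positions 30, 42, 81, 125.
MluI cuts after the first base of each site, so after positions 30, 42, 81, 125.
Circular molecule, 4 cuts → 4 fragments:
  31–42 → 12 bp
  43–81 → 39 bp
  82–125 → 44 bp
  126–140 then 1–30 → 15 + 30 = 45 bp
Sorted largest to smallest: 45, 44, 39, 12 bp.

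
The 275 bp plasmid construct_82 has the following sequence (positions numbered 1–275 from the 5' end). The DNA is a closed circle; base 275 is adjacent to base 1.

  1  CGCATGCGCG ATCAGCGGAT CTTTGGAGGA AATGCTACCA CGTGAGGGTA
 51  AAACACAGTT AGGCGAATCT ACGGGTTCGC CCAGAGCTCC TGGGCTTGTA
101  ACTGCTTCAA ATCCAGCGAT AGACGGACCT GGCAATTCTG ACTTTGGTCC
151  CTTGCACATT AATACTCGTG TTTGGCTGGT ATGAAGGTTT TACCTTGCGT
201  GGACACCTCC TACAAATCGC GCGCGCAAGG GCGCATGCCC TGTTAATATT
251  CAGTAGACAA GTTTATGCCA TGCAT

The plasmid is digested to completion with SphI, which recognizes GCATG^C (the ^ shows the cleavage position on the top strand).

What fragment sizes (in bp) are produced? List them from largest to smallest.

SphI sites (GCATGC) start at positions 2, 233.
SphI cuts after base 5 of each site (before the last base), so after positions 6, 237.
Circular molecule, 2 cuts → 2 fragments:
  7–237 → 231 bp
  238–275 then 1–6 → 38 + 6 = 44 bp
Sorted largest to smallest: 231, 44 bp.

231, 44 bp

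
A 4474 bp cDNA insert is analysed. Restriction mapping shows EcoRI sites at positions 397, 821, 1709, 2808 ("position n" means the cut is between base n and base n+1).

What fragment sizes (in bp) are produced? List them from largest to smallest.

1666, 1099, 888, 424, 397 bp

Linear molecule, 4 cuts → 5 fragments:
  397 − 0 = 397 bp
  821 − 397 = 424 bp
  1709 − 821 = 888 bp
  2808 − 1709 = 1099 bp
  4474 − 2808 = 1666 bp
Sorted largest to smallest: 1666, 1099, 888, 424, 397 bp.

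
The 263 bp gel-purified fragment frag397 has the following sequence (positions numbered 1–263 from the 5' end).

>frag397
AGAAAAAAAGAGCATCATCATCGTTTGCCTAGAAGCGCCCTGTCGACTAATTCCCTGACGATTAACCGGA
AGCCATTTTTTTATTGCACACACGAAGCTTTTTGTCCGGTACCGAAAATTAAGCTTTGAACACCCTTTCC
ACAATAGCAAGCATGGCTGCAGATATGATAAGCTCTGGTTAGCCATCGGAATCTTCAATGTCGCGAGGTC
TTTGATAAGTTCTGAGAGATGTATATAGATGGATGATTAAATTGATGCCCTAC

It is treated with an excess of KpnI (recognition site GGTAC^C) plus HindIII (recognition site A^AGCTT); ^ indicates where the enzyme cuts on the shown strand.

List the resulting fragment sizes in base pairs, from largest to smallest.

The KpnI site (GGTACC) starts at position 108.
KpnI cuts after base 5 of each site (before the last base), so after position 112.
HindIII sites (AAGCTT) start at positions 95, 121.
HindIII cuts after the first base of each site, so after positions 95, 121.
Combined cut positions: 95, 112, 121.
Linear molecule, 3 cuts → 4 fragments:
  1–95 → 95 bp
  96–112 → 17 bp
  113–121 → 9 bp
  122–263 → 142 bp
Sorted largest to smallest: 142, 95, 17, 9 bp.

142, 95, 17, 9 bp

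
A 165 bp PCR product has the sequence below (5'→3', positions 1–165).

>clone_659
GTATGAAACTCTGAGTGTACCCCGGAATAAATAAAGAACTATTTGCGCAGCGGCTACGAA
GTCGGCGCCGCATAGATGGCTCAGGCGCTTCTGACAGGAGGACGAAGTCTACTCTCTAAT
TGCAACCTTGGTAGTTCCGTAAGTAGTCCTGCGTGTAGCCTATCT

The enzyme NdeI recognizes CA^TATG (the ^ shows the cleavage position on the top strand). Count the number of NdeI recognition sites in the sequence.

0

No occurrence of CATATG is present in the sequence.
NdeI does not cut: 0 sites.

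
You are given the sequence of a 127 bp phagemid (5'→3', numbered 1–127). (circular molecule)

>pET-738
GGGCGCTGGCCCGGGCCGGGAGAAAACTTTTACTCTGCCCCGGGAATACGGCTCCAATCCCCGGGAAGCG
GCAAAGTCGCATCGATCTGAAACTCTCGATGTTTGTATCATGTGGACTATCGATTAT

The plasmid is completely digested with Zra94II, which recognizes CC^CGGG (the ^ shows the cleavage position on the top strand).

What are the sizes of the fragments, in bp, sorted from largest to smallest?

77, 29, 21 bp

Zra94II sites (CCCGGG) start at positions 10, 39, 60.
Zra94II cuts after base 2 of each site, so after positions 11, 40, 61.
Circular molecule, 3 cuts → 3 fragments:
  12–40 → 29 bp
  41–61 → 21 bp
  62–127 then 1–11 → 66 + 11 = 77 bp
Sorted largest to smallest: 77, 29, 21 bp.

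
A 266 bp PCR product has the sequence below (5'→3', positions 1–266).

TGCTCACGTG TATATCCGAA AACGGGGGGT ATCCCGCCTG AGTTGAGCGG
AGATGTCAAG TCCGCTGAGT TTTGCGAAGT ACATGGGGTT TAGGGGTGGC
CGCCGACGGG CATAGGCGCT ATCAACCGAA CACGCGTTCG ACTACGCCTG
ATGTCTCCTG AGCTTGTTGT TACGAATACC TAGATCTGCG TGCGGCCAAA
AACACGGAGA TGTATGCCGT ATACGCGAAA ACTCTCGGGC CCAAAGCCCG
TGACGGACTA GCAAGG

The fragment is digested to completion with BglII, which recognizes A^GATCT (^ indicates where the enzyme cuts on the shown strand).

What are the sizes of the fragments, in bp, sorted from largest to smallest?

The BglII site (AGATCT) starts at position 182.
BglII cuts after the first base of each site, so after position 182.
Linear molecule, 1 cut → 2 fragments:
  1–182 → 182 bp
  183–266 → 84 bp
Sorted largest to smallest: 182, 84 bp.

182, 84 bp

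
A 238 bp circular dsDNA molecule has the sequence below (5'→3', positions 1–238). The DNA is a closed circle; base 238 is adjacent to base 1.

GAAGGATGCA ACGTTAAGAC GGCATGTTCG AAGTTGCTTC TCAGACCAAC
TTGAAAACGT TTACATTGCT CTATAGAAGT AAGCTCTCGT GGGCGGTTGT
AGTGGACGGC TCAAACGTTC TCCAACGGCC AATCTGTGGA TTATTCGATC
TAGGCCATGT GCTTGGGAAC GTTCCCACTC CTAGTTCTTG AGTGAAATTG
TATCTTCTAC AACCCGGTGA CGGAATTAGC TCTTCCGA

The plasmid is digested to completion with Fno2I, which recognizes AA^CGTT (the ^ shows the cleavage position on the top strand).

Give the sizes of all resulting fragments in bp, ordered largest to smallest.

Fno2I sites (AACGTT) start at positions 10, 56, 114, 168.
Fno2I cuts after base 2 of each site, so after positions 11, 57, 115, 169.
Circular molecule, 4 cuts → 4 fragments:
  12–57 → 46 bp
  58–115 → 58 bp
  116–169 → 54 bp
  170–238 then 1–11 → 69 + 11 = 80 bp
Sorted largest to smallest: 80, 58, 54, 46 bp.

80, 58, 54, 46 bp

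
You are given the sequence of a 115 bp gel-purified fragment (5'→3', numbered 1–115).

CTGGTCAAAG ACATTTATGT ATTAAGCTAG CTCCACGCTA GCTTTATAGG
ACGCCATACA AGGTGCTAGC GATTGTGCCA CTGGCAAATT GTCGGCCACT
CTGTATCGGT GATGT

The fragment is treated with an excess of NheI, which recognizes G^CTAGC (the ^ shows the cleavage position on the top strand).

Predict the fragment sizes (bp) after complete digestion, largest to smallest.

50, 28, 26, 11 bp

NheI sites (GCTAGC) start at positions 26, 37, 65.
NheI cuts after the first base of each site, so after positions 26, 37, 65.
Linear molecule, 3 cuts → 4 fragments:
  1–26 → 26 bp
  27–37 → 11 bp
  38–65 → 28 bp
  66–115 → 50 bp
Sorted largest to smallest: 50, 28, 26, 11 bp.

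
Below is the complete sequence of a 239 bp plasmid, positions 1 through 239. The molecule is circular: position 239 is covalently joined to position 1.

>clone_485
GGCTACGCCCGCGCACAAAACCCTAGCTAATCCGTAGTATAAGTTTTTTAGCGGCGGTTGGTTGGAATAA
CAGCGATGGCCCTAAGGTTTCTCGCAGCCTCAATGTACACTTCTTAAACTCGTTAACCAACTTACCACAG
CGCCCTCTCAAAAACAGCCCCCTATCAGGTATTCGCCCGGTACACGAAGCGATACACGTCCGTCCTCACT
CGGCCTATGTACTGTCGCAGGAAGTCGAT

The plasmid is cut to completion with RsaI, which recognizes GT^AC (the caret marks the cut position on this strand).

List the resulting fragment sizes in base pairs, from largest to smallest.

RsaI sites (GTAC) start at positions 105, 180, 219.
RsaI cuts after base 2 of each site, so after positions 106, 181, 220.
Circular molecule, 3 cuts → 3 fragments:
  107–181 → 75 bp
  182–220 → 39 bp
  221–239 then 1–106 → 19 + 106 = 125 bp
Sorted largest to smallest: 125, 75, 39 bp.

125, 75, 39 bp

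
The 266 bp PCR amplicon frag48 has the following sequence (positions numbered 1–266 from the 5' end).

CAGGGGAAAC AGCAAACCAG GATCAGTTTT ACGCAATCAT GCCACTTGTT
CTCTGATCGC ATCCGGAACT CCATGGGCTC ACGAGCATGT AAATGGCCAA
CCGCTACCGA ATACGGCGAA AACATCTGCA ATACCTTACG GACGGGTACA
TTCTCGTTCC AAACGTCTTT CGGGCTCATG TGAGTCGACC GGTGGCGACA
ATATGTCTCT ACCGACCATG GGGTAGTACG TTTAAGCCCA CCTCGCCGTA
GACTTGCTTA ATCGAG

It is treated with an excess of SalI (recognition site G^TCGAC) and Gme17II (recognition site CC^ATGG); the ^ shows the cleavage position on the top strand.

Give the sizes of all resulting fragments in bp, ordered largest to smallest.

112, 72, 49, 33 bp

The SalI site (GTCGAC) starts at position 184.
SalI cuts after the first base of each site, so after position 184.
Gme17II sites (CCATGG) start at positions 71, 216.
Gme17II cuts after base 2 of each site, so after positions 72, 217.
Combined cut positions: 72, 184, 217.
Linear molecule, 3 cuts → 4 fragments:
  1–72 → 72 bp
  73–184 → 112 bp
  185–217 → 33 bp
  218–266 → 49 bp
Sorted largest to smallest: 112, 72, 49, 33 bp.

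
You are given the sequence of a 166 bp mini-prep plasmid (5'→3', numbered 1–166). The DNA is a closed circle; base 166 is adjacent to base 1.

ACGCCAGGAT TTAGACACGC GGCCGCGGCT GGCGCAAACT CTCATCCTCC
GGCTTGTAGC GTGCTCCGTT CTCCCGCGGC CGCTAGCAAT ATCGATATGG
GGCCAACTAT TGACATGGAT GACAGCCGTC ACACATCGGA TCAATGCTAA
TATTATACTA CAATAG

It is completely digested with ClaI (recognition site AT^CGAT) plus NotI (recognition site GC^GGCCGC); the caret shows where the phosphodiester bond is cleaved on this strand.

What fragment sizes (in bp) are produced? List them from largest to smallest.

94, 57, 15 bp

The ClaI site (ATCGAT) starts at position 91.
ClaI cuts after base 2 of each site, so after position 92.
NotI sites (GCGGCCGC) start at positions 19, 76.
NotI cuts after base 2 of each site, so after positions 20, 77.
Combined cut positions: 20, 77, 92.
Circular molecule, 3 cuts → 3 fragments:
  21–77 → 57 bp
  78–92 → 15 bp
  93–166 then 1–20 → 74 + 20 = 94 bp
Sorted largest to smallest: 94, 57, 15 bp.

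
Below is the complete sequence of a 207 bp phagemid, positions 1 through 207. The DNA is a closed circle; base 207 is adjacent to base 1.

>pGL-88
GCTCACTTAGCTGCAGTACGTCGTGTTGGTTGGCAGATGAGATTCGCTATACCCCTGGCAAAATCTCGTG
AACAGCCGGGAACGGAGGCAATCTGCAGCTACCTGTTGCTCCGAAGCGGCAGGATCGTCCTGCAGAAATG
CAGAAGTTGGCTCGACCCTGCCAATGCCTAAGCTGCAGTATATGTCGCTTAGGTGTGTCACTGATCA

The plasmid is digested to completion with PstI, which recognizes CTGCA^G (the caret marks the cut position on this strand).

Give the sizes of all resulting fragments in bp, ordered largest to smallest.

PstI sites (CTGCAG) start at positions 11, 93, 130, 173.
PstI cuts after base 5 of each site (before the last base), so after positions 15, 97, 134, 177.
Circular molecule, 4 cuts → 4 fragments:
  16–97 → 82 bp
  98–134 → 37 bp
  135–177 → 43 bp
  178–207 then 1–15 → 30 + 15 = 45 bp
Sorted largest to smallest: 82, 45, 43, 37 bp.

82, 45, 43, 37 bp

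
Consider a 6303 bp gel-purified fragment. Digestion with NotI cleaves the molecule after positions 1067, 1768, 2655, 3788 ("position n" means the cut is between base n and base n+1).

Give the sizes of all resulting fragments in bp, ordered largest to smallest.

Linear molecule, 4 cuts → 5 fragments:
  1067 − 0 = 1067 bp
  1768 − 1067 = 701 bp
  2655 − 1768 = 887 bp
  3788 − 2655 = 1133 bp
  6303 − 3788 = 2515 bp
Sorted largest to smallest: 2515, 1133, 1067, 887, 701 bp.

2515, 1133, 1067, 887, 701 bp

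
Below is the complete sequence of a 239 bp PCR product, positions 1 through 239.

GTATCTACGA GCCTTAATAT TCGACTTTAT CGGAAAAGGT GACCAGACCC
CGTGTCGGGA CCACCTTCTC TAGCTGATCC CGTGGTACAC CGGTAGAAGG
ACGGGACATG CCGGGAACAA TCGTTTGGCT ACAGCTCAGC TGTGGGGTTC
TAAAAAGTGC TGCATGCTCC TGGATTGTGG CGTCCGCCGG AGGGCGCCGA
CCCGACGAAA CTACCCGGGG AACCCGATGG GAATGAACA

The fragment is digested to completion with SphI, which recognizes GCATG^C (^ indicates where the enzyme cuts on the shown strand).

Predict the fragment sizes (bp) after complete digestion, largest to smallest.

166, 73 bp

The SphI site (GCATGC) starts at position 162.
SphI cuts after base 5 of each site (before the last base), so after position 166.
Linear molecule, 1 cut → 2 fragments:
  1–166 → 166 bp
  167–239 → 73 bp
Sorted largest to smallest: 166, 73 bp.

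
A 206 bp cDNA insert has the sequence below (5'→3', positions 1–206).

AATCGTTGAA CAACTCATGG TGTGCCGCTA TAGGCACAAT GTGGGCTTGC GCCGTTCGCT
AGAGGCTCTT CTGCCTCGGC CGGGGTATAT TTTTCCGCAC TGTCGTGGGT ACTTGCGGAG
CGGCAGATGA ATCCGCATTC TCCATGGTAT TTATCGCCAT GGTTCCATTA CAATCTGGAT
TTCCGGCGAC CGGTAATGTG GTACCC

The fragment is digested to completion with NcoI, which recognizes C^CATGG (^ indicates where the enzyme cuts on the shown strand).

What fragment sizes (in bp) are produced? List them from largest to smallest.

NcoI sites (CCATGG) start at positions 142, 157.
NcoI cuts after the first base of each site, so after positions 142, 157.
Linear molecule, 2 cuts → 3 fragments:
  1–142 → 142 bp
  143–157 → 15 bp
  158–206 → 49 bp
Sorted largest to smallest: 142, 49, 15 bp.

142, 49, 15 bp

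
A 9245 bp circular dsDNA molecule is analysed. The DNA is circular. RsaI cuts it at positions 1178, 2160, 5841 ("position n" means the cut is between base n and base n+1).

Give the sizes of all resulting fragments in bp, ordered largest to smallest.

Circular molecule, 3 cuts → 3 fragments:
  2160 − 1178 = 982 bp
  5841 − 2160 = 3681 bp
  wrap: 9245 − 5841 + 1178 = 4582 bp
Sorted largest to smallest: 4582, 3681, 982 bp.

4582, 3681, 982 bp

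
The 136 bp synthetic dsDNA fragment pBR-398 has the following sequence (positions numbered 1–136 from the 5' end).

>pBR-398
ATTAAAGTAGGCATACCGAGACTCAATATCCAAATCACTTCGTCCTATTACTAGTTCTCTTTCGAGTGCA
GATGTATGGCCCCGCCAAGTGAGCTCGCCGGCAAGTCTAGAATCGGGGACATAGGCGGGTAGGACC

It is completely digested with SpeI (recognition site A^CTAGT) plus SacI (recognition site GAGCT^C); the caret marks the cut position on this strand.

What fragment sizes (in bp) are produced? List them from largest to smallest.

The SpeI site (ACTAGT) starts at position 50.
SpeI cuts after the first base of each site, so after position 50.
The SacI site (GAGCTC) starts at position 91.
SacI cuts after base 5 of each site (before the last base), so after position 95.
Combined cut positions: 50, 95.
Linear molecule, 2 cuts → 3 fragments:
  1–50 → 50 bp
  51–95 → 45 bp
  96–136 → 41 bp
Sorted largest to smallest: 50, 45, 41 bp.

50, 45, 41 bp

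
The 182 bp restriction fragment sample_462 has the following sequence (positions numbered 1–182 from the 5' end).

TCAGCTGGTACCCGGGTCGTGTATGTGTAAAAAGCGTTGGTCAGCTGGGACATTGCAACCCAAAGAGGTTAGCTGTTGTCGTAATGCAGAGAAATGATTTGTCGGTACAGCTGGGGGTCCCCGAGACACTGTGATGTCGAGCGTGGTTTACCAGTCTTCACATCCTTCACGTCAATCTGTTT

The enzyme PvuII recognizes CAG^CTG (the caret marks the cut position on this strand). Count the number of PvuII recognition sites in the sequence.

3

CAGCTG occurs starting at positions 2, 42, 108.
PvuII cuts at 3 sites.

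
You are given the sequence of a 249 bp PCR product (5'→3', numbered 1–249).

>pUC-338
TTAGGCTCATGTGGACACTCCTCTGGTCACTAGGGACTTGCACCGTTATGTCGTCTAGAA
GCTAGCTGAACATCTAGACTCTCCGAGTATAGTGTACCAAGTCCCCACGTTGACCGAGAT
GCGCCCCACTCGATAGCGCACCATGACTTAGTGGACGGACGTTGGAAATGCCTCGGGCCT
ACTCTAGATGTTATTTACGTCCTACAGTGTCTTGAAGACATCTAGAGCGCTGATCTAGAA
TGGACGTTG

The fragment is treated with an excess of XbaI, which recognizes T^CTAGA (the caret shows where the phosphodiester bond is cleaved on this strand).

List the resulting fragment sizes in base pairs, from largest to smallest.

XbaI sites (TCTAGA) start at positions 54, 73, 183, 221, 234.
XbaI cuts after the first base of each site, so after positions 54, 73, 183, 221, 234.
Linear molecule, 5 cuts → 6 fragments:
  1–54 → 54 bp
  55–73 → 19 bp
  74–183 → 110 bp
  184–221 → 38 bp
  222–234 → 13 bp
  235–249 → 15 bp
Sorted largest to smallest: 110, 54, 38, 19, 15, 13 bp.

110, 54, 38, 19, 15, 13 bp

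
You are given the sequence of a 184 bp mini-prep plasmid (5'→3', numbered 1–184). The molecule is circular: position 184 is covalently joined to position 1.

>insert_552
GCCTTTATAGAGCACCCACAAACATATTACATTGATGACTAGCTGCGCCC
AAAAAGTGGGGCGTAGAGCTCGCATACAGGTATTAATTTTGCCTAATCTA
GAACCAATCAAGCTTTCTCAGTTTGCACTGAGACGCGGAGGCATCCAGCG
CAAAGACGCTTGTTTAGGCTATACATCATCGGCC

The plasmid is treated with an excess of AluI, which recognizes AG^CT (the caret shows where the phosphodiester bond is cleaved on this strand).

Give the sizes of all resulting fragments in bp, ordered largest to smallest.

AluI sites (AGCT) start at positions 41, 67, 111.
AluI cuts after base 2 of each site, so after positions 42, 68, 112.
Circular molecule, 3 cuts → 3 fragments:
  43–68 → 26 bp
  69–112 → 44 bp
  113–184 then 1–42 → 72 + 42 = 114 bp
Sorted largest to smallest: 114, 44, 26 bp.

114, 44, 26 bp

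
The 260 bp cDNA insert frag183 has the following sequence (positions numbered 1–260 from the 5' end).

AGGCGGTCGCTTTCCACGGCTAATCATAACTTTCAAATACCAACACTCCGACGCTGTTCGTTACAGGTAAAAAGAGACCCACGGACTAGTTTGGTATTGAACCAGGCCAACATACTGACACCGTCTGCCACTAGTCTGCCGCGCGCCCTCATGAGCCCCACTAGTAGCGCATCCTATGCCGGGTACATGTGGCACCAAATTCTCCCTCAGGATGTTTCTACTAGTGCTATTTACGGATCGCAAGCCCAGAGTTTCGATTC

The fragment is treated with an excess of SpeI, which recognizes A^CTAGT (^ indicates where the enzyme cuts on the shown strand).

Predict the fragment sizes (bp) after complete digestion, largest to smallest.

85, 60, 45, 40, 30 bp

SpeI sites (ACTAGT) start at positions 85, 130, 160, 220.
SpeI cuts after the first base of each site, so after positions 85, 130, 160, 220.
Linear molecule, 4 cuts → 5 fragments:
  1–85 → 85 bp
  86–130 → 45 bp
  131–160 → 30 bp
  161–220 → 60 bp
  221–260 → 40 bp
Sorted largest to smallest: 85, 60, 45, 40, 30 bp.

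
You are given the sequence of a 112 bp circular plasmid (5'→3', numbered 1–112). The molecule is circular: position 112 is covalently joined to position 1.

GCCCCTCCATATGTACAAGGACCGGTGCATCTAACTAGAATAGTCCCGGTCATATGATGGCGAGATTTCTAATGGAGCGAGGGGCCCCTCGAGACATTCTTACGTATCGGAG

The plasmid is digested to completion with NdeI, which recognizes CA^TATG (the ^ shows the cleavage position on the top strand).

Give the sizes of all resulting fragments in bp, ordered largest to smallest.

NdeI sites (CATATG) start at positions 8, 51.
NdeI cuts after base 2 of each site, so after positions 9, 52.
Circular molecule, 2 cuts → 2 fragments:
  10–52 → 43 bp
  53–112 then 1–9 → 60 + 9 = 69 bp
Sorted largest to smallest: 69, 43 bp.

69, 43 bp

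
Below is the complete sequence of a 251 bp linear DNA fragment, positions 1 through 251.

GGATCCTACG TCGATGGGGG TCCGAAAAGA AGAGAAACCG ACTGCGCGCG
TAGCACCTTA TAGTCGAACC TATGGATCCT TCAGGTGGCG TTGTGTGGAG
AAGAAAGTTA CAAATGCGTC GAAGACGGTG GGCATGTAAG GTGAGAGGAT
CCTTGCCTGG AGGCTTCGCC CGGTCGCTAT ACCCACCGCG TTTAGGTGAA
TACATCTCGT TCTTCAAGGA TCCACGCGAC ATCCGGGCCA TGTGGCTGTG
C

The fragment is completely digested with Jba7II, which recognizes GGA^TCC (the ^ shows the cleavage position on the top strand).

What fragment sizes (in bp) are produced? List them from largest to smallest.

73, 73, 71, 31, 3 bp

Jba7II sites (GGATCC) start at positions 1, 74, 147, 218.
Jba7II cuts after base 3 of each site, so after positions 3, 76, 149, 220.
Linear molecule, 4 cuts → 5 fragments:
  1–3 → 3 bp
  4–76 → 73 bp
  77–149 → 73 bp
  150–220 → 71 bp
  221–251 → 31 bp
Sorted largest to smallest: 73, 73, 71, 31, 3 bp.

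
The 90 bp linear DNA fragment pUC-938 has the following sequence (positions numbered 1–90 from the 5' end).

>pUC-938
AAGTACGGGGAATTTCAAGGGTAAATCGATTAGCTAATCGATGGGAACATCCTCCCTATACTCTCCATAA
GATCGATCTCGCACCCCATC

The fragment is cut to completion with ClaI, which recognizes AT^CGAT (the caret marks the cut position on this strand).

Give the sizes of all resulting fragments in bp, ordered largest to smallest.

ClaI sites (ATCGAT) start at positions 25, 37, 72.
ClaI cuts after base 2 of each site, so after positions 26, 38, 73.
Linear molecule, 3 cuts → 4 fragments:
  1–26 → 26 bp
  27–38 → 12 bp
  39–73 → 35 bp
  74–90 → 17 bp
Sorted largest to smallest: 35, 26, 17, 12 bp.

35, 26, 17, 12 bp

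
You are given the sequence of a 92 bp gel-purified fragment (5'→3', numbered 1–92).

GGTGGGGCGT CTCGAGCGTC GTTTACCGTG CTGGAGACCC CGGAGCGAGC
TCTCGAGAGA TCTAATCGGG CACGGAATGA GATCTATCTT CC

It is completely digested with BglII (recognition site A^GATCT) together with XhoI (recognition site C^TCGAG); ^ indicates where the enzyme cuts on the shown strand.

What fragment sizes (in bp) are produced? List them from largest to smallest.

BglII sites (AGATCT) start at positions 58, 80.
BglII cuts after the first base of each site, so after positions 58, 80.
XhoI sites (CTCGAG) start at positions 11, 52.
XhoI cuts after the first base of each site, so after positions 11, 52.
Combined cut positions: 11, 52, 58, 80.
Linear molecule, 4 cuts → 5 fragments:
  1–11 → 11 bp
  12–52 → 41 bp
  53–58 → 6 bp
  59–80 → 22 bp
  81–92 → 12 bp
Sorted largest to smallest: 41, 22, 12, 11, 6 bp.

41, 22, 12, 11, 6 bp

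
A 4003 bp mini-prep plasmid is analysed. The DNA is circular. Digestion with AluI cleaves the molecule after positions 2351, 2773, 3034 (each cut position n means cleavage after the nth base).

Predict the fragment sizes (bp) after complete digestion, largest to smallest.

3320, 422, 261 bp

Circular molecule, 3 cuts → 3 fragments:
  2773 − 2351 = 422 bp
  3034 − 2773 = 261 bp
  wrap: 4003 − 3034 + 2351 = 3320 bp
Sorted largest to smallest: 3320, 422, 261 bp.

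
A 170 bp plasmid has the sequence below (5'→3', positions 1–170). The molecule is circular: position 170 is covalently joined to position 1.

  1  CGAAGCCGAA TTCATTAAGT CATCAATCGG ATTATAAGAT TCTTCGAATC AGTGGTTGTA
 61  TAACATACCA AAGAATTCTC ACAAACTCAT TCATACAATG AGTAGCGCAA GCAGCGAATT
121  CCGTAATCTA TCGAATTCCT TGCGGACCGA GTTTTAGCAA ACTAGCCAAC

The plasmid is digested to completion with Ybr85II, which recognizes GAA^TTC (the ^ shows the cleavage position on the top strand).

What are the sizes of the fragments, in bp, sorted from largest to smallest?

65, 45, 43, 17 bp

Ybr85II sites (GAATTC) start at positions 8, 73, 116, 133.
Ybr85II cuts after base 3 of each site, so after positions 10, 75, 118, 135.
Circular molecule, 4 cuts → 4 fragments:
  11–75 → 65 bp
  76–118 → 43 bp
  119–135 → 17 bp
  136–170 then 1–10 → 35 + 10 = 45 bp
Sorted largest to smallest: 65, 45, 43, 17 bp.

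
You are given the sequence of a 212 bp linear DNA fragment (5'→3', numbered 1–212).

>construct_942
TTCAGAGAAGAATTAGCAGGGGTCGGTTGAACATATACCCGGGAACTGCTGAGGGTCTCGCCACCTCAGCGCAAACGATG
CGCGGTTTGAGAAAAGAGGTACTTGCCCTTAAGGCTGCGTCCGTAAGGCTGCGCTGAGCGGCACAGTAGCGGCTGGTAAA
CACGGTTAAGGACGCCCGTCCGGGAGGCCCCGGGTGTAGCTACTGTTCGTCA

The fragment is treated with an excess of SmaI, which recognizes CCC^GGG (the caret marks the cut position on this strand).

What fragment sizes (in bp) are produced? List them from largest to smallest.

SmaI sites (CCCGGG) start at positions 38, 189.
SmaI cuts after base 3 of each site, so after positions 40, 191.
Linear molecule, 2 cuts → 3 fragments:
  1–40 → 40 bp
  41–191 → 151 bp
  192–212 → 21 bp
Sorted largest to smallest: 151, 40, 21 bp.

151, 40, 21 bp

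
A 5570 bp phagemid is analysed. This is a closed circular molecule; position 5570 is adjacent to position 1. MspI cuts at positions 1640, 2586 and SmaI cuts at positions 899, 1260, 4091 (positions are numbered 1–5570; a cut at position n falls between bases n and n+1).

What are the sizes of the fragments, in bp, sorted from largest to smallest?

2378, 1505, 946, 380, 361 bp

Combined cut positions (sorted): 899, 1260, 1640, 2586, 4091.
Circular molecule, 5 cuts → 5 fragments:
  1260 − 899 = 361 bp
  1640 − 1260 = 380 bp
  2586 − 1640 = 946 bp
  4091 − 2586 = 1505 bp
  wrap: 5570 − 4091 + 899 = 2378 bp
Sorted largest to smallest: 2378, 1505, 946, 380, 361 bp.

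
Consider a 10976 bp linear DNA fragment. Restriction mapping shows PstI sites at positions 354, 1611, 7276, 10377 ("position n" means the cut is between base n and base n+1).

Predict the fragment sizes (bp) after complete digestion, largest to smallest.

5665, 3101, 1257, 599, 354 bp

Linear molecule, 4 cuts → 5 fragments:
  354 − 0 = 354 bp
  1611 − 354 = 1257 bp
  7276 − 1611 = 5665 bp
  10377 − 7276 = 3101 bp
  10976 − 10377 = 599 bp
Sorted largest to smallest: 5665, 3101, 1257, 599, 354 bp.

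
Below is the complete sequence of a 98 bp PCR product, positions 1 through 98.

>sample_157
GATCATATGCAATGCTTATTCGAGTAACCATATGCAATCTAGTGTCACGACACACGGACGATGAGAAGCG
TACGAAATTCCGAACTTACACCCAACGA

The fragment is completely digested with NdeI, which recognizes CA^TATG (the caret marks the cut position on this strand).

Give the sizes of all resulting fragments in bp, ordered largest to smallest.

NdeI sites (CATATG) start at positions 4, 29.
NdeI cuts after base 2 of each site, so after positions 5, 30.
Linear molecule, 2 cuts → 3 fragments:
  1–5 → 5 bp
  6–30 → 25 bp
  31–98 → 68 bp
Sorted largest to smallest: 68, 25, 5 bp.

68, 25, 5 bp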